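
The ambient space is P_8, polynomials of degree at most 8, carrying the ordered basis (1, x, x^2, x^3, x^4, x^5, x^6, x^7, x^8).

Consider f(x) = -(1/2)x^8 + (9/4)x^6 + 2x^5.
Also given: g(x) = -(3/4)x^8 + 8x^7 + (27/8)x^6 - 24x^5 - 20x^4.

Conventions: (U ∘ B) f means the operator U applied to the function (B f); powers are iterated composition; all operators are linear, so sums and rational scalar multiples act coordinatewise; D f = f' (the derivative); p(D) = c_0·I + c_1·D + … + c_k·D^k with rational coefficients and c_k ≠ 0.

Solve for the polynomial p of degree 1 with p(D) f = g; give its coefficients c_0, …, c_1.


p(D) = (3/2)·I − 2·D, i.e. c_0 = 3/2, c_1 = -2

D^0 f = -(1/2)x^8 + (9/4)x^6 + 2x^5
D^1 f = -4x^7 + (27/2)x^5 + 10x^4
matching coefficients of g against c_0 f + c_1 Df + … from the top degree down determines the c_i
solution: c_0 = 3/2, c_1 = -2


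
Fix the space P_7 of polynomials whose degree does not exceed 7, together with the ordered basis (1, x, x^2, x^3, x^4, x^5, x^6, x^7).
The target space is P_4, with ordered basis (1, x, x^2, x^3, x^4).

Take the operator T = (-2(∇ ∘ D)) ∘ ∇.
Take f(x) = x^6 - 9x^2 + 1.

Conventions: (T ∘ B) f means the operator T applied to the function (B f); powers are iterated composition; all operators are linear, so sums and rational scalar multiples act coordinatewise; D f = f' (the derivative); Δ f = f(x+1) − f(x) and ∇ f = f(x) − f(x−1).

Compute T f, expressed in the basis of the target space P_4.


the result is g(x) = -240x^3 + 720x^2 - 840x + 360

∇ f = 6x^5 - 15x^4 + 20x^3 - 15x^2 - 12x + 8
D ∇ f = 30x^4 - 60x^3 + 60x^2 - 30x - 12
∇ D ∇ f = 120x^3 - 360x^2 + 420x - 180
(-2(∇ ∘ D)) ∇ f = -240x^3 + 720x^2 - 840x + 360


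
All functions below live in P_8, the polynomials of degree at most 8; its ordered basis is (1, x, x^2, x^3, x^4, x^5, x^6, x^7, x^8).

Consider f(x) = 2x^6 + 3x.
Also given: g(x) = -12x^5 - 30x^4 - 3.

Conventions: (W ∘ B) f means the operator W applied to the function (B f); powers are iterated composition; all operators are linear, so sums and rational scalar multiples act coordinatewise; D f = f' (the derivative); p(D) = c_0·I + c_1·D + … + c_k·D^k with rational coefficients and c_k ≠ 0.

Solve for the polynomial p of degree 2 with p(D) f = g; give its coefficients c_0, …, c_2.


p(D) = -D − (1/2)·D^2, i.e. c_0 = 0, c_1 = -1, c_2 = -1/2

D^0 f = 2x^6 + 3x
D^1 f = 12x^5 + 3
D^2 f = 60x^4
matching coefficients of g against c_0 f + c_1 Df + … from the top degree down determines the c_i
solution: c_0 = 0, c_1 = -1, c_2 = -1/2


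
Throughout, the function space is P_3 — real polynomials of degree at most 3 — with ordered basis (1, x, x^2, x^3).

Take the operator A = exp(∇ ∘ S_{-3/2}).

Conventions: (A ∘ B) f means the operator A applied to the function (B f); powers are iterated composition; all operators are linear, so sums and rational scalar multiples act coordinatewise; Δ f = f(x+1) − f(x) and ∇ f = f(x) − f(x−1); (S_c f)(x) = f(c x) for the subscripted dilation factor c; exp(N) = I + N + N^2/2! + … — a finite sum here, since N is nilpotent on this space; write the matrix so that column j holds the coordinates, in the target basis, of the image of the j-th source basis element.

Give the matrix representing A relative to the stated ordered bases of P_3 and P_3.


image of 1: 1
image of x: x - 3/2
image of x^2: x^2 + (9/2)x - 45/8
image of x^3: x^3 - (81/8)x^2 - (405/32)x + 189/16
each image's coordinates form column j of the matrix

the matrix is [[1, -3/2, -45/8, 189/16]; [0, 1, 9/2, -405/32]; [0, 0, 1, -81/8]; [0, 0, 0, 1]] (rows listed top to bottom)


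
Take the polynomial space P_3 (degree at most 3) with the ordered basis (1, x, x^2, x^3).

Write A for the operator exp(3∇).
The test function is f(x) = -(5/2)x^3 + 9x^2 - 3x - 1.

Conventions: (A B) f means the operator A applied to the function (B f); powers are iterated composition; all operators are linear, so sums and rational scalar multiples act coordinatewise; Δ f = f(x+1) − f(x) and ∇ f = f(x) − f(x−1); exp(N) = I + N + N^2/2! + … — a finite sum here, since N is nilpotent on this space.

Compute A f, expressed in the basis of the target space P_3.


order-1 term: -(45/2)x^2 + (153/2)x - 87/2
order-2 term: -(135/2)x + 297/2
order-3 term: -135/2
the series for exp(3∇) f terminates at order 3
exp(3∇) f = -(5/2)x^3 - (27/2)x^2 + 6x + 73/2

the image equals g(x) = -(5/2)x^3 - (27/2)x^2 + 6x + 73/2


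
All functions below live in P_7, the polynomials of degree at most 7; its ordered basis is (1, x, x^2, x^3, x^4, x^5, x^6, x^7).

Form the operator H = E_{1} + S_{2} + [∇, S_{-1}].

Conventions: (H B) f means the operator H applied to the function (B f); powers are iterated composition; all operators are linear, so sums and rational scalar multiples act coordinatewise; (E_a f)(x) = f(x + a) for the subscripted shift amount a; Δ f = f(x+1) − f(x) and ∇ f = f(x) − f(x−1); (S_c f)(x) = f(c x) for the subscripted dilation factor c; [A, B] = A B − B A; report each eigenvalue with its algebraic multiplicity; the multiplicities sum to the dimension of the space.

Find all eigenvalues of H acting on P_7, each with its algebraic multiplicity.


image of 1: 2
image of x: 3x - 1
image of x^2: 5x^2 + 6x + 1
image of x^3: 9x^3 - 3x^2 + 3x - 1
image of x^4: 17x^4 + 12x^3 + 6x^2 + 12x + 1
image of x^5: 33x^5 - 5x^4 + 10x^3 - 10x^2 + 5x - 1
image of x^6: 65x^6 + 18x^5 + 15x^4 + 60x^3 + 15x^2 + 18x + 1
image of x^7: 129x^7 - 7x^6 + 21x^5 - 35x^4 + 35x^3 - 21x^2 + 7x - 1
the matrix is upper triangular; its diagonal is (2, 3, 5, 9, 17, 33, 65, 129)
for a triangular matrix the eigenvalues are the diagonal entries, with algebraic multiplicity their repetition count

λ = 2 (multiplicity 1), λ = 3 (multiplicity 1), λ = 5 (multiplicity 1), λ = 9 (multiplicity 1), λ = 17 (multiplicity 1), λ = 33 (multiplicity 1), λ = 65 (multiplicity 1), λ = 129 (multiplicity 1)


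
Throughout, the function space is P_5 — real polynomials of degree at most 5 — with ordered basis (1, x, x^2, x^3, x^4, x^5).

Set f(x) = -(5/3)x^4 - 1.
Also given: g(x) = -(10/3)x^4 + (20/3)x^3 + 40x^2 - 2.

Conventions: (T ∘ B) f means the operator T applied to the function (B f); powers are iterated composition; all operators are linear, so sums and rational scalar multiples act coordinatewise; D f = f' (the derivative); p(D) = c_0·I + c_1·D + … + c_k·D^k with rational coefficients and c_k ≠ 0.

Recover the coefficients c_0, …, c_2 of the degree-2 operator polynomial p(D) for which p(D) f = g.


D^0 f = -(5/3)x^4 - 1
D^1 f = -(20/3)x^3
D^2 f = -20x^2
matching coefficients of g against c_0 f + c_1 Df + … from the top degree down determines the c_i
solution: c_0 = 2, c_1 = -1, c_2 = -2

p(D) = 2·I − D − 2·D^2, i.e. c_0 = 2, c_1 = -1, c_2 = -2


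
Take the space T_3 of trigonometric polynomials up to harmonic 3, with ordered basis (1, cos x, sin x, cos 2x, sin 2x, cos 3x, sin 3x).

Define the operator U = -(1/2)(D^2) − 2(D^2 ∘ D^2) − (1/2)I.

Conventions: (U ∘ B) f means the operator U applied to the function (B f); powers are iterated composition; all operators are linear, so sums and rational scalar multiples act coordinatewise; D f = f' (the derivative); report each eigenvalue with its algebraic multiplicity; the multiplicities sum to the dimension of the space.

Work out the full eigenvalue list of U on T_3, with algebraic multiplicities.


image of 1: -1/2
image of cos x: -2cos x
image of sin x: -2sin x
image of cos 2x: -(61/2)cos 2x
image of sin 2x: -(61/2)sin 2x
image of cos 3x: -158cos 3x
image of sin 3x: -158sin 3x
the matrix is diagonal; its diagonal is (-1/2, -2, -2, -61/2, -61/2, -158, -158)
for a triangular matrix the eigenvalues are the diagonal entries, with algebraic multiplicity their repetition count

λ = -158 (multiplicity 2), λ = -61/2 (multiplicity 2), λ = -2 (multiplicity 2), λ = -1/2 (multiplicity 1)


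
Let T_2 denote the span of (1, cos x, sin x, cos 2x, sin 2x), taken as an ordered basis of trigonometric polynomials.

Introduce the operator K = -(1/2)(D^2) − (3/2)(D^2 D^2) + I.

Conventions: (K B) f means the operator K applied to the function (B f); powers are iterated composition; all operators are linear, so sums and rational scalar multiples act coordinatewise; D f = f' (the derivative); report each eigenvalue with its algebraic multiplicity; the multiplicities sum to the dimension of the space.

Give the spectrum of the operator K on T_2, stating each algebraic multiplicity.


λ = -21 (multiplicity 2), λ = 0 (multiplicity 2), λ = 1 (multiplicity 1)

image of 1: 1
image of cos x: 0
image of sin x: 0
image of cos 2x: -21cos 2x
image of sin 2x: -21sin 2x
the matrix is diagonal; its diagonal is (1, 0, 0, -21, -21)
for a triangular matrix the eigenvalues are the diagonal entries, with algebraic multiplicity their repetition count


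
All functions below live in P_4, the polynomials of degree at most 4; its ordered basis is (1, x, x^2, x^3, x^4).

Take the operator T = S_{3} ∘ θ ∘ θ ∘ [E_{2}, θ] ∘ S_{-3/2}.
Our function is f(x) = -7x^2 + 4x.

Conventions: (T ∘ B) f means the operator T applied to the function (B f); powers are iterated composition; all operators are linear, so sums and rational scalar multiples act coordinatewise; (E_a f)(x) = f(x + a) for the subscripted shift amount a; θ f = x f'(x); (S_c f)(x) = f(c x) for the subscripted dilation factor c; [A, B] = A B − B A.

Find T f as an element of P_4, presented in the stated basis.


S_{-3/2} f = -(63/4)x^2 - 6x
θ S_{-3/2} f = -(63/2)x^2 - 6x
E_{2} θ S_{-3/2} f = -(63/2)x^2 - 132x - 138
E_{2} S_{-3/2} f = -(63/4)x^2 - 69x - 75
θ E_{2} S_{-3/2} f = -(63/2)x^2 - 69x
[E_{2}, θ] S_{-3/2} f = -63x - 138
θ [E_{2}, θ] S_{-3/2} f = -63x
θ θ [E_{2}, θ] S_{-3/2} f = -63x
S_{3} θ θ [E_{2}, θ] S_{-3/2} f = -189x

the result is g(x) = -189x


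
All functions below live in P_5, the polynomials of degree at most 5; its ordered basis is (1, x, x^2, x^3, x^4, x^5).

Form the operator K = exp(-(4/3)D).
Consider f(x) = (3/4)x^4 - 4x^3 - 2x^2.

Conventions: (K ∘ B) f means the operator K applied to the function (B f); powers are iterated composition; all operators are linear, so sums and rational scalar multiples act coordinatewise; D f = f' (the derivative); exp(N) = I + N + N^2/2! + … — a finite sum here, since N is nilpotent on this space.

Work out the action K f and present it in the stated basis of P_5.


order-1 term: -4x^3 + 16x^2 + (16/3)x
order-2 term: 8x^2 - (64/3)x - 32/9
order-3 term: -(64/9)x + 256/27
order-4 term: 64/27
the series for exp(-(4/3)D) f terminates at order 4
exp(-(4/3)D) f = (3/4)x^4 - 8x^3 + 22x^2 - (208/9)x + 224/27

the result is g(x) = (3/4)x^4 - 8x^3 + 22x^2 - (208/9)x + 224/27


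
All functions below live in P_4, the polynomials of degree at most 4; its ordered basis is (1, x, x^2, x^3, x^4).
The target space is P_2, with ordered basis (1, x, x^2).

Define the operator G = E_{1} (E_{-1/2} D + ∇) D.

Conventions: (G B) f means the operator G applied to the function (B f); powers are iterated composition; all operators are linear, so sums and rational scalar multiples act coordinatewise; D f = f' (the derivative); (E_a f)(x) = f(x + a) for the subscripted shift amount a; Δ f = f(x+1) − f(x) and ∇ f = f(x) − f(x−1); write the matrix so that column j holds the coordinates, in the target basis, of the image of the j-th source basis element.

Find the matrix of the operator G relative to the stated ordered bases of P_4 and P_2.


the matrix is [[0, 0, 4, 6, 7]; [0, 0, 0, 12, 24]; [0, 0, 0, 0, 24]] (rows listed top to bottom)

image of 1: 0
image of x: 0
image of x^2: 4
image of x^3: 12x + 6
image of x^4: 24x^2 + 24x + 7
each image's coordinates form column j of the matrix


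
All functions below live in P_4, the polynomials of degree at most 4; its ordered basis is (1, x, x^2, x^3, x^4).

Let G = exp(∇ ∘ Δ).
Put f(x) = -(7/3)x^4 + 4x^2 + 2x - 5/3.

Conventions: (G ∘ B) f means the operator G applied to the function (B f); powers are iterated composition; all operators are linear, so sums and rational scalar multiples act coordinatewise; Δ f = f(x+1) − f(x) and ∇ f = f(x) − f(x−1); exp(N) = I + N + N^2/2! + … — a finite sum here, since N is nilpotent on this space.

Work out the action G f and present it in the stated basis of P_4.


the image equals g(x) = -(7/3)x^4 - 24x^2 + 2x - 79/3

order-1 term: -28x^2 + 10/3
order-2 term: -28
the series for exp(∇ ∘ Δ) f terminates at order 2
exp(∇ ∘ Δ) f = -(7/3)x^4 - 24x^2 + 2x - 79/3


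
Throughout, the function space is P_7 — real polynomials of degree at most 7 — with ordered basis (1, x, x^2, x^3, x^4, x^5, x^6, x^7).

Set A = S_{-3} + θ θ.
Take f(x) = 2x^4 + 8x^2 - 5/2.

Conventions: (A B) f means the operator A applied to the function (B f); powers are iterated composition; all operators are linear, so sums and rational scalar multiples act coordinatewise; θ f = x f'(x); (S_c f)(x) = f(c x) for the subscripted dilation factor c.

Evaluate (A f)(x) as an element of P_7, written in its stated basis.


S_{-3} f = 162x^4 + 72x^2 - 5/2
θ f = 8x^4 + 16x^2
θ θ f = 32x^4 + 32x^2
(S_{-3} + θ θ) f = 194x^4 + 104x^2 - 5/2

the image equals g(x) = 194x^4 + 104x^2 - 5/2


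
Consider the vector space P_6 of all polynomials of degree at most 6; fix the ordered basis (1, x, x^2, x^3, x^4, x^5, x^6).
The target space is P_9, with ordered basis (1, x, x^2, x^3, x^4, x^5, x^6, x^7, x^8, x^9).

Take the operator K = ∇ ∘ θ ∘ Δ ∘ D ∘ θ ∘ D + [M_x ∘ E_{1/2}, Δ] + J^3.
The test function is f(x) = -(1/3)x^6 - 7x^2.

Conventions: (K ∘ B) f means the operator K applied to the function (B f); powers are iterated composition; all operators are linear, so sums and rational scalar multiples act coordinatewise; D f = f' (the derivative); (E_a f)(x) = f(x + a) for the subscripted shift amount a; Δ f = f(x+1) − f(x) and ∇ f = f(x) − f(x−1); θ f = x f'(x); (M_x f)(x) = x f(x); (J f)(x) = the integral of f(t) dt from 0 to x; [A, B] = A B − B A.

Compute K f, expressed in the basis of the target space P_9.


g(x) = -(1/1512)x^9 + (1/3)x^6 + (173/60)x^5 + (45/4)x^4 + (45/2)x^3 - (28283/16)x^2 + (10179/16)x - 11549/64

D f = -2x^5 - 14x
θ D f = -10x^5 - 14x
D θ D f = -50x^4 - 14
Δ (D ∘ θ ∘ D) f = -200x^3 - 300x^2 - 200x - 50
θ Δ (D ∘ θ ∘ D) f = -600x^3 - 600x^2 - 200x
∇ θ Δ (D ∘ θ ∘ D) f = -1800x^2 + 600x - 200
Δ f = -2x^5 - 5x^4 - (20/3)x^3 - 5x^2 - 16x - 22/3
E_{1/2} Δ f = -2x^5 - 10x^4 - (65/3)x^3 - 25x^2 - (233/8)x - 427/24
M_x E_{1/2} Δ f = -2x^6 - 10x^5 - (65/3)x^4 - 25x^3 - (233/8)x^2 - (427/24)x
E_{1/2} f = -(1/3)x^6 - x^5 - (5/4)x^4 - (5/6)x^3 - (117/16)x^2 - (113/16)x - 337/192
M_x E_{1/2} f = -(1/3)x^7 - x^6 - (5/4)x^5 - (5/6)x^4 - (117/16)x^3 - (113/16)x^2 - (337/192)x
Δ (M_x ∘ E_{1/2}) f = -(7/3)x^6 - 13x^5 - (395/12)x^4 - (95/2)x^3 - (983/16)x^2 - (2591/48)x - 1251/64
[M_x ∘ E_{1/2}, Δ] f = (1/3)x^6 + 3x^5 + (45/4)x^4 + (45/2)x^3 + (517/16)x^2 + (579/16)x + 1251/64
J f = -(1/21)x^7 - (7/3)x^3
J J f = -(1/168)x^8 - (7/12)x^4
J J J f = -(1/1512)x^9 - (7/60)x^5
(∇ ∘ θ ∘ Δ ∘ D ∘ θ ∘ D + [M_x ∘ E_{1/2}, Δ] + J^3) f = -(1/1512)x^9 + (1/3)x^6 + (173/60)x^5 + (45/4)x^4 + (45/2)x^3 - (28283/16)x^2 + (10179/16)x - 11549/64


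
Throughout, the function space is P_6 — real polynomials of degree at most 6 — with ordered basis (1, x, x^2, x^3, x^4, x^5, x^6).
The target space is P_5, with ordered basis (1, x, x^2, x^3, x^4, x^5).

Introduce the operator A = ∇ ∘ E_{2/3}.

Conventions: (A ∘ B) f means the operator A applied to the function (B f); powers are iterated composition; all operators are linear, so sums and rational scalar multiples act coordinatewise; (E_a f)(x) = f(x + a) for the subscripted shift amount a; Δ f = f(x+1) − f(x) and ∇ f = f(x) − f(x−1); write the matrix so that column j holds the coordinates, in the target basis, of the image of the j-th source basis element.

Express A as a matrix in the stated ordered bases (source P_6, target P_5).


the matrix is [[0, 1, 1/3, 1/3, 5/27, 11/81, 7/81]; [0, 0, 2, 1, 4/3, 25/27, 22/27]; [0, 0, 0, 3, 2, 10/3, 25/9]; [0, 0, 0, 0, 4, 10/3, 20/3]; [0, 0, 0, 0, 0, 5, 5]; [0, 0, 0, 0, 0, 0, 6]] (rows listed top to bottom)

image of 1: 0
image of x: 1
image of x^2: 2x + 1/3
image of x^3: 3x^2 + x + 1/3
image of x^4: 4x^3 + 2x^2 + (4/3)x + 5/27
image of x^5: 5x^4 + (10/3)x^3 + (10/3)x^2 + (25/27)x + 11/81
image of x^6: 6x^5 + 5x^4 + (20/3)x^3 + (25/9)x^2 + (22/27)x + 7/81
each image's coordinates form column j of the matrix


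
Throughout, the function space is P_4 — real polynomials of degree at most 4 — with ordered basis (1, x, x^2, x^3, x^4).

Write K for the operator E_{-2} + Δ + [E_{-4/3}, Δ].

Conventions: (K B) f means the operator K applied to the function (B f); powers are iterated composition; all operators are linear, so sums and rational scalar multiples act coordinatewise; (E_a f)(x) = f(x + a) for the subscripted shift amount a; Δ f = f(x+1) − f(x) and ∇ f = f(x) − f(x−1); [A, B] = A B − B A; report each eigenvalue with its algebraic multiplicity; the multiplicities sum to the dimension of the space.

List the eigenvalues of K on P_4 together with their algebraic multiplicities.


λ = 1 (multiplicity 5)

image of 1: 1
image of x: x - 1
image of x^2: x^2 - 2x + 5
image of x^3: x^3 - 3x^2 + 15x - 7
image of x^4: x^4 - 4x^3 + 30x^2 - 28x + 17
the matrix is upper triangular; its diagonal is (1, 1, 1, 1, 1)
for a triangular matrix the eigenvalues are the diagonal entries, with algebraic multiplicity their repetition count


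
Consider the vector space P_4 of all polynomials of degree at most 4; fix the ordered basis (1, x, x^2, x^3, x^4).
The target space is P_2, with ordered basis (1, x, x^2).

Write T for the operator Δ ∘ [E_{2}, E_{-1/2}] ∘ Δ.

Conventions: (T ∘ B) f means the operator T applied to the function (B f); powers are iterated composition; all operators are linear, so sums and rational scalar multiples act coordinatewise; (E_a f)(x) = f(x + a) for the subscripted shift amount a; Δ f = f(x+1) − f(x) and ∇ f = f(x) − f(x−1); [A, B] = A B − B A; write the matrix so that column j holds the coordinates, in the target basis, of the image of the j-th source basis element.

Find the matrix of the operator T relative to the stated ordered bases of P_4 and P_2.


image of 1: 0
image of x: 0
image of x^2: 0
image of x^3: 0
image of x^4: 0
each image's coordinates form column j of the matrix

the matrix is [[0, 0, 0, 0, 0]; [0, 0, 0, 0, 0]; [0, 0, 0, 0, 0]] (rows listed top to bottom)


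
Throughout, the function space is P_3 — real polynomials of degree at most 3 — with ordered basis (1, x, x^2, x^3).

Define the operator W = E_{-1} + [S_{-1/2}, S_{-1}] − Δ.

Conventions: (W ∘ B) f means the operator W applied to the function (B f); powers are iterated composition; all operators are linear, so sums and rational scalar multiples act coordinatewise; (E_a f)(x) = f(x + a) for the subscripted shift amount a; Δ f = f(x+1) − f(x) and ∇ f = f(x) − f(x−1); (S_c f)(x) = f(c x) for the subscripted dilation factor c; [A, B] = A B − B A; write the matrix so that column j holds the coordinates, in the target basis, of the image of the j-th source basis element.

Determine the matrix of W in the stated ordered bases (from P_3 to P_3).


image of 1: 1
image of x: x - 2
image of x^2: x^2 - 4x
image of x^3: x^3 - 6x^2 - 2
each image's coordinates form column j of the matrix

the matrix is [[1, -2, 0, -2]; [0, 1, -4, 0]; [0, 0, 1, -6]; [0, 0, 0, 1]] (rows listed top to bottom)


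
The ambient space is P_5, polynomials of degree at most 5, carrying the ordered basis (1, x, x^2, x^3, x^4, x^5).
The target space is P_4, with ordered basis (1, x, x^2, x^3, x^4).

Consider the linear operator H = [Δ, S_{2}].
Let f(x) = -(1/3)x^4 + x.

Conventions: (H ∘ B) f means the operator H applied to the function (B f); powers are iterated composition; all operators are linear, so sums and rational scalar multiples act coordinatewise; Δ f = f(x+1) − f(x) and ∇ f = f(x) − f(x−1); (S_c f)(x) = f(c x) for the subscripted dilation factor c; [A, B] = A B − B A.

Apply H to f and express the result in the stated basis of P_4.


S_{2} f = -(16/3)x^4 + 2x
Δ S_{2} f = -(64/3)x^3 - 32x^2 - (64/3)x - 10/3
Δ f = -(4/3)x^3 - 2x^2 - (4/3)x + 2/3
S_{2} Δ f = -(32/3)x^3 - 8x^2 - (8/3)x + 2/3
[Δ, S_{2}] f = -(32/3)x^3 - 24x^2 - (56/3)x - 4

the result is g(x) = -(32/3)x^3 - 24x^2 - (56/3)x - 4


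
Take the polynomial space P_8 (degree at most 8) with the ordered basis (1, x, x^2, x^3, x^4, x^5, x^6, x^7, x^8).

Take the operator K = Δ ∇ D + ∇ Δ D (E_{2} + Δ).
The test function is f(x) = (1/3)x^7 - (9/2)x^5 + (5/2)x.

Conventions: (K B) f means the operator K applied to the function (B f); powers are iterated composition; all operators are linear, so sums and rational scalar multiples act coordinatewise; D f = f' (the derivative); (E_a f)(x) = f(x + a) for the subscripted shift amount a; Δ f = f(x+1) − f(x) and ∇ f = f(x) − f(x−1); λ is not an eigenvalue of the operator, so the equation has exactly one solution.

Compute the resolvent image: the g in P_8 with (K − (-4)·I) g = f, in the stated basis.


write g with unknown coordinates in the stated basis and equate coefficients in (K − (-4)·I) g = f
solving from the highest basis element down gives g = (1/12)x^7 - (9/8)x^5 - (35/4)x^4 - (105/2)x^3 - (425/4)x^2 + (185/8)x + 1849/6
check: K g = 35x^4 + 210x^3 + 425x^2 - 90x - 3698/3
so K g − (-4)·g = (1/3)x^7 - (9/2)x^5 + (5/2)x = f ✓

the result is g(x) = (1/12)x^7 - (9/8)x^5 - (35/4)x^4 - (105/2)x^3 - (425/4)x^2 + (185/8)x + 1849/6


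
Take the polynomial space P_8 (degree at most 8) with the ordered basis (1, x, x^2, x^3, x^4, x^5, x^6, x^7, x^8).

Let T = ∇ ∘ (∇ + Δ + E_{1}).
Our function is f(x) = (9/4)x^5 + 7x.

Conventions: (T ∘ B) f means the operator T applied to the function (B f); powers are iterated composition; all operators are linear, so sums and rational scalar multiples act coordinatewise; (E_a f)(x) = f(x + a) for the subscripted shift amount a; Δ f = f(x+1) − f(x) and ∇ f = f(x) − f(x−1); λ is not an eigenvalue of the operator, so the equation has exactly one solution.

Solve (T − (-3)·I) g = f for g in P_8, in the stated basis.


the result is g(x) = (3/4)x^5 - (5/4)x^4 - (65/6)x^3 + (215/6)x^2 + (109/36)x - 6961/108

write g with unknown coordinates in the stated basis and equate coefficients in (T − (-3)·I) g = f
solving from the highest basis element down gives g = (3/4)x^5 - (5/4)x^4 - (65/6)x^3 + (215/6)x^2 + (109/36)x - 6961/108
check: T g = (15/4)x^4 + (65/2)x^3 - (215/2)x^2 - (25/12)x + 6961/36
so T g − (-3)·g = (9/4)x^5 + 7x = f ✓


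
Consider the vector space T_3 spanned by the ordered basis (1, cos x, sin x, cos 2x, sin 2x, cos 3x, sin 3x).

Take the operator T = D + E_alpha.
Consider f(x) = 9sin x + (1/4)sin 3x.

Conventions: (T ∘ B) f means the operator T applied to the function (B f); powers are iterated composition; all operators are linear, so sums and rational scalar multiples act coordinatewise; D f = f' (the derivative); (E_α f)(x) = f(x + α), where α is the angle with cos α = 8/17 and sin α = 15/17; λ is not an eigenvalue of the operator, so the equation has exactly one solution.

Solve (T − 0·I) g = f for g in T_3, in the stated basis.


write g with unknown coordinates in the stated basis and equate coefficients in (T − 0·I) g = f
solving from the highest basis element down gives g = -(9/2)cos x + (9/8)sin x - (3561/46160)cos 3x - (611/23080)sin 3x
check: T g = 9sin x + (1/4)sin 3x
so T g − 0·g = 9sin x + (1/4)sin 3x = f ✓

the result is g(x) = -(9/2)cos x + (9/8)sin x - (3561/46160)cos 3x - (611/23080)sin 3x


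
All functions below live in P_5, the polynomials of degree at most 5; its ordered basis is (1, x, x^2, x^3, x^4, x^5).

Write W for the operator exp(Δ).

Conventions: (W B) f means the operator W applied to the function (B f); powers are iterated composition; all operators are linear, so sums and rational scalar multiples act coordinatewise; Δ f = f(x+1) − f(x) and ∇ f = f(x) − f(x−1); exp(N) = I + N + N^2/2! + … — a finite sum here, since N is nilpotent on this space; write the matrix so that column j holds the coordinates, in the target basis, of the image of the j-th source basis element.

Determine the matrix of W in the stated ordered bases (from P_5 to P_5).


image of 1: 1
image of x: x + 1
image of x^2: x^2 + 2x + 2
image of x^3: x^3 + 3x^2 + 6x + 5
image of x^4: x^4 + 4x^3 + 12x^2 + 20x + 15
image of x^5: x^5 + 5x^4 + 20x^3 + 50x^2 + 75x + 52
each image's coordinates form column j of the matrix

the matrix is [[1, 1, 2, 5, 15, 52]; [0, 1, 2, 6, 20, 75]; [0, 0, 1, 3, 12, 50]; [0, 0, 0, 1, 4, 20]; [0, 0, 0, 0, 1, 5]; [0, 0, 0, 0, 0, 1]] (rows listed top to bottom)


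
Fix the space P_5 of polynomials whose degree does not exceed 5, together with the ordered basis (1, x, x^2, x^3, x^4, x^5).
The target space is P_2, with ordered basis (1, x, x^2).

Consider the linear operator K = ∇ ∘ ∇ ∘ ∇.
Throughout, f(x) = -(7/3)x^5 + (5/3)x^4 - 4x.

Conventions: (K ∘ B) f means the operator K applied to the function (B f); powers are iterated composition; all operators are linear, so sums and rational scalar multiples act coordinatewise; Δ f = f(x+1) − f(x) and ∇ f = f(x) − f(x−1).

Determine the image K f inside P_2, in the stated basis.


∇ f = -(35/3)x^4 + 30x^3 - (100/3)x^2 + (55/3)x - 8
∇ ∇ f = -(140/3)x^3 + 160x^2 - (610/3)x + 280/3
∇ ∇ ∇ f = -140x^2 + 460x - 410

the result is g(x) = -140x^2 + 460x - 410


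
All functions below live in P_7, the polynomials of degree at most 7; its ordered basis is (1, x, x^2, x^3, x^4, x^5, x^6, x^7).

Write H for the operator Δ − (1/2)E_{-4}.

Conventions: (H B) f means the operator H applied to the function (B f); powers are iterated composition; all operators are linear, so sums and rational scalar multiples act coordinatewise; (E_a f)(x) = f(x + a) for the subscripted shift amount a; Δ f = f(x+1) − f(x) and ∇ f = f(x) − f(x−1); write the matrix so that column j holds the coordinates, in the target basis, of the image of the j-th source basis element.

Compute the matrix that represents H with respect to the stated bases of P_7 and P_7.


image of 1: -1/2
image of x: -(1/2)x + 3
image of x^2: -(1/2)x^2 + 6x - 7
image of x^3: -(1/2)x^3 + 9x^2 - 21x + 33
image of x^4: -(1/2)x^4 + 12x^3 - 42x^2 + 132x - 127
image of x^5: -(1/2)x^5 + 15x^4 - 70x^3 + 330x^2 - 635x + 513
image of x^6: -(1/2)x^6 + 18x^5 - 105x^4 + 660x^3 - 1905x^2 + 3078x - 2047
image of x^7: -(1/2)x^7 + 21x^6 - 147x^5 + 1155x^4 - 4445x^3 + 10773x^2 - 14329x + 8193
each image's coordinates form column j of the matrix

the matrix is [[-1/2, 3, -7, 33, -127, 513, -2047, 8193]; [0, -1/2, 6, -21, 132, -635, 3078, -14329]; [0, 0, -1/2, 9, -42, 330, -1905, 10773]; [0, 0, 0, -1/2, 12, -70, 660, -4445]; [0, 0, 0, 0, -1/2, 15, -105, 1155]; [0, 0, 0, 0, 0, -1/2, 18, -147]; [0, 0, 0, 0, 0, 0, -1/2, 21]; [0, 0, 0, 0, 0, 0, 0, -1/2]] (rows listed top to bottom)


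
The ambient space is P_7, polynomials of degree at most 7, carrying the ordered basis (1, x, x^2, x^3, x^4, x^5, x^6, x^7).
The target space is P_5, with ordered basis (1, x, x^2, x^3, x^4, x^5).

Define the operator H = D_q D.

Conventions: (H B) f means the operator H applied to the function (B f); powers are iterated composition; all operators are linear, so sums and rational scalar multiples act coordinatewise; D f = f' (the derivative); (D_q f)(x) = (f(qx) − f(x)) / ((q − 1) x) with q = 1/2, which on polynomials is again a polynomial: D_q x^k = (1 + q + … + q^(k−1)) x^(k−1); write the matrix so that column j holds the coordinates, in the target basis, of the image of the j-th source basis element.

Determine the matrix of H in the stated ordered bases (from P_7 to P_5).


the matrix is [[0, 0, 2, 0, 0, 0, 0, 0]; [0, 0, 0, 9/2, 0, 0, 0, 0]; [0, 0, 0, 0, 7, 0, 0, 0]; [0, 0, 0, 0, 0, 75/8, 0, 0]; [0, 0, 0, 0, 0, 0, 93/8, 0]; [0, 0, 0, 0, 0, 0, 0, 441/32]] (rows listed top to bottom)

image of 1: 0
image of x: 0
image of x^2: 2
image of x^3: (9/2)x
image of x^4: 7x^2
image of x^5: (75/8)x^3
image of x^6: (93/8)x^4
image of x^7: (441/32)x^5
each image's coordinates form column j of the matrix


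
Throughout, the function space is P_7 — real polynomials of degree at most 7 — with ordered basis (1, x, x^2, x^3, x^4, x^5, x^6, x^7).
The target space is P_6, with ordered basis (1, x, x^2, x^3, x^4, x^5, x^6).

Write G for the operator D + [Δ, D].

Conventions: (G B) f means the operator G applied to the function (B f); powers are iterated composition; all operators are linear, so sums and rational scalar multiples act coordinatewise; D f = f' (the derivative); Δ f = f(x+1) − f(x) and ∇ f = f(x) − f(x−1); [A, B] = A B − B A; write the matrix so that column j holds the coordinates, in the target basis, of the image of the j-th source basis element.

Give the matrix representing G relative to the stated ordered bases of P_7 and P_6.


the matrix is [[0, 1, 0, 0, 0, 0, 0, 0]; [0, 0, 2, 0, 0, 0, 0, 0]; [0, 0, 0, 3, 0, 0, 0, 0]; [0, 0, 0, 0, 4, 0, 0, 0]; [0, 0, 0, 0, 0, 5, 0, 0]; [0, 0, 0, 0, 0, 0, 6, 0]; [0, 0, 0, 0, 0, 0, 0, 7]] (rows listed top to bottom)

image of 1: 0
image of x: 1
image of x^2: 2x
image of x^3: 3x^2
image of x^4: 4x^3
image of x^5: 5x^4
image of x^6: 6x^5
image of x^7: 7x^6
each image's coordinates form column j of the matrix


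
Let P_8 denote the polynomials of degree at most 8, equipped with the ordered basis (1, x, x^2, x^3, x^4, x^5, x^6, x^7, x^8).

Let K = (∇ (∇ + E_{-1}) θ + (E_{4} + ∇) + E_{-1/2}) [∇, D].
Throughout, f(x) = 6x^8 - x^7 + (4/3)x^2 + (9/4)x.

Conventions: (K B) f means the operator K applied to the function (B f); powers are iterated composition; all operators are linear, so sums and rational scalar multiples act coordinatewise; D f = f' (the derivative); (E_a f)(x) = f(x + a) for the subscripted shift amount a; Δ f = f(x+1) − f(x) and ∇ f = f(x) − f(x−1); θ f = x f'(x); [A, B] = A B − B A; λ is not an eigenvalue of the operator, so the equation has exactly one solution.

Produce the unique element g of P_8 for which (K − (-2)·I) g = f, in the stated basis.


write g with unknown coordinates in the stated basis and equate coefficients in (K − (-2)·I) g = f
solving from the highest basis element down gives g = 3x^8 - (1/2)x^7 + (2/3)x^2 + (9/8)x
check: K g = 0
so K g − (-2)·g = 6x^8 - x^7 + (4/3)x^2 + (9/4)x = f ✓

the image equals g(x) = 3x^8 - (1/2)x^7 + (2/3)x^2 + (9/8)x


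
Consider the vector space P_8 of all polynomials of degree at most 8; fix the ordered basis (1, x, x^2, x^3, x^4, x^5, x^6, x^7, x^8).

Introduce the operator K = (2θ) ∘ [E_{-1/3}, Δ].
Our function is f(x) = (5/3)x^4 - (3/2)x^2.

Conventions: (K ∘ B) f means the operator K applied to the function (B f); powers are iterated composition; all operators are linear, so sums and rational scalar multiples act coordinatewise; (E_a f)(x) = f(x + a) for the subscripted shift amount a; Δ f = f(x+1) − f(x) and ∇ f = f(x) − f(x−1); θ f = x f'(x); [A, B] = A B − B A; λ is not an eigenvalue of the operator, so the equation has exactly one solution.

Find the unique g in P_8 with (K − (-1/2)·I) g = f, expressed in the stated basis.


the image equals g(x) = (10/3)x^4 - 3x^2

write g with unknown coordinates in the stated basis and equate coefficients in (K − (-1/2)·I) g = f
solving from the highest basis element down gives g = (10/3)x^4 - 3x^2
check: K g = 0
so K g − (-1/2)·g = (5/3)x^4 - (3/2)x^2 = f ✓


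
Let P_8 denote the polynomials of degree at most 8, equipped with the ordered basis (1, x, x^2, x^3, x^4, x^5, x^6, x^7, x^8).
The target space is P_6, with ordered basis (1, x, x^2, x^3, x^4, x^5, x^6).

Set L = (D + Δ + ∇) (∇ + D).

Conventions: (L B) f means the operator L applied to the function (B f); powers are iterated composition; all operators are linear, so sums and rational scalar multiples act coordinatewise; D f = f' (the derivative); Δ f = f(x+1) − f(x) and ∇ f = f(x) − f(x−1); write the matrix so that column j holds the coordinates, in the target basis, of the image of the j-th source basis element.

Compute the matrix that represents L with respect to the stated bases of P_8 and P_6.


the matrix is [[0, 0, 12, -9, 28, -35, 82, -133, 280]; [0, 0, 0, 36, -36, 140, -210, 574, -1064]; [0, 0, 0, 0, 72, -90, 420, -735, 2296]; [0, 0, 0, 0, 0, 120, -180, 980, -1960]; [0, 0, 0, 0, 0, 0, 180, -315, 1960]; [0, 0, 0, 0, 0, 0, 0, 252, -504]; [0, 0, 0, 0, 0, 0, 0, 0, 336]] (rows listed top to bottom)

image of 1: 0
image of x: 0
image of x^2: 12
image of x^3: 36x - 9
image of x^4: 72x^2 - 36x + 28
image of x^5: 120x^3 - 90x^2 + 140x - 35
image of x^6: 180x^4 - 180x^3 + 420x^2 - 210x + 82
image of x^7: 252x^5 - 315x^4 + 980x^3 - 735x^2 + 574x - 133
image of x^8: 336x^6 - 504x^5 + 1960x^4 - 1960x^3 + 2296x^2 - 1064x + 280
each image's coordinates form column j of the matrix


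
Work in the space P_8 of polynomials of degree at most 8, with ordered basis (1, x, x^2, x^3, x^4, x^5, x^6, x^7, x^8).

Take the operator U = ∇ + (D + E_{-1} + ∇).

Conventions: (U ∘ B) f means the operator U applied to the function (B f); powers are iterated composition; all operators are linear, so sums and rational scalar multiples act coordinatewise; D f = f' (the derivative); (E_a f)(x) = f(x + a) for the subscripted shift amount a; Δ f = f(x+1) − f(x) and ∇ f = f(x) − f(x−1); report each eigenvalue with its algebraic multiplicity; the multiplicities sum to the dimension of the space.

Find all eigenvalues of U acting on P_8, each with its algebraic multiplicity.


λ = 1 (multiplicity 9)

image of 1: 1
image of x: x + 2
image of x^2: x^2 + 4x - 1
image of x^3: x^3 + 6x^2 - 3x + 1
image of x^4: x^4 + 8x^3 - 6x^2 + 4x - 1
image of x^5: x^5 + 10x^4 - 10x^3 + 10x^2 - 5x + 1
image of x^6: x^6 + 12x^5 - 15x^4 + 20x^3 - 15x^2 + 6x - 1
image of x^7: x^7 + 14x^6 - 21x^5 + 35x^4 - 35x^3 + 21x^2 - 7x + 1
image of x^8: x^8 + 16x^7 - 28x^6 + 56x^5 - 70x^4 + 56x^3 - 28x^2 + 8x - 1
the matrix is upper triangular; its diagonal is (1, 1, 1, 1, 1, 1, 1, 1, 1)
for a triangular matrix the eigenvalues are the diagonal entries, with algebraic multiplicity their repetition count


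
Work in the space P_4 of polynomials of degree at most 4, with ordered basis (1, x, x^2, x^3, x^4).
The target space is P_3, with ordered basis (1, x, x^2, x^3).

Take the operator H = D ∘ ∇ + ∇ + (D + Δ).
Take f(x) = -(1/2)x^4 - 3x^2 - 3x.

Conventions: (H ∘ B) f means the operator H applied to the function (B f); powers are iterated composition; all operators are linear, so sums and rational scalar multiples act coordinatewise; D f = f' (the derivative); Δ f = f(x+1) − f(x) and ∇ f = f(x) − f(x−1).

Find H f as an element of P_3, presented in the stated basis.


the image equals g(x) = -6x^3 - 6x^2 - 16x - 17

∇ f = -2x^3 + 3x^2 - 8x + 1/2
D ∇ f = -6x^2 + 6x - 8
∇ f = -2x^3 + 3x^2 - 8x + 1/2
D f = -2x^3 - 6x - 3
Δ f = -2x^3 - 3x^2 - 8x - 13/2
(D + Δ) f = -4x^3 - 3x^2 - 14x - 19/2
(D ∘ ∇ + ∇ + (D + Δ)) f = -6x^3 - 6x^2 - 16x - 17


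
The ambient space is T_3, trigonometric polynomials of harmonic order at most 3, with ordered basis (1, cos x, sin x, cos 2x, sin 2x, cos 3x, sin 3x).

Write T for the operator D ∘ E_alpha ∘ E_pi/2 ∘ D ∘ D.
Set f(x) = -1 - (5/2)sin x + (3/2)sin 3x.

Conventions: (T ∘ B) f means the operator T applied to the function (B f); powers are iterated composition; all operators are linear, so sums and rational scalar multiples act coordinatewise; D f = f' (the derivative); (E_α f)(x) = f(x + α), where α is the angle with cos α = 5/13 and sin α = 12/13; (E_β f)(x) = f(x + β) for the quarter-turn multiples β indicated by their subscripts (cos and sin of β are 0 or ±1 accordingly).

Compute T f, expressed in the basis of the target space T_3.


the image equals g(x) = -(30/13)cos x - (25/26)sin x + (33534/2197)cos 3x + (164835/4394)sin 3x

D f = -(5/2)cos x + (9/2)cos 3x
D D f = (5/2)sin x - (27/2)sin 3x
E_pi/2 D D f = (5/2)cos x + (27/2)cos 3x
E_alpha (E_pi/2 ∘ D ∘ D) f = (25/26)cos x - (30/13)sin x - (54945/4394)cos 3x + (11178/2197)sin 3x
D E_alpha (E_pi/2 ∘ D ∘ D) f = -(30/13)cos x - (25/26)sin x + (33534/2197)cos 3x + (164835/4394)sin 3x


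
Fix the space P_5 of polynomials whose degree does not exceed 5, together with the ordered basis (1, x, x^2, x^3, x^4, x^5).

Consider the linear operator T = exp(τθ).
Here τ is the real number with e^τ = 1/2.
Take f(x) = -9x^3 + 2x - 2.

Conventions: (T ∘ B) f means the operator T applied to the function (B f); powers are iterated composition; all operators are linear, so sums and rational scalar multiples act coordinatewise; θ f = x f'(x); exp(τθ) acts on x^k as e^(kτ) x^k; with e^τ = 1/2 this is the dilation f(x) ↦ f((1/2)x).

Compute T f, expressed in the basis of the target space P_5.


exp(τθ) x^k = e^(kτ) x^k; with e^τ = 1/2 this sends x^k to (1/2)^k x^k
x ↦ 1/2 x
x^3 ↦ 1/8 x^3
applying this coordinatewise to f: exp(τθ) f = -(9/8)x^3 + x - 2

g(x) = -(9/8)x^3 + x - 2


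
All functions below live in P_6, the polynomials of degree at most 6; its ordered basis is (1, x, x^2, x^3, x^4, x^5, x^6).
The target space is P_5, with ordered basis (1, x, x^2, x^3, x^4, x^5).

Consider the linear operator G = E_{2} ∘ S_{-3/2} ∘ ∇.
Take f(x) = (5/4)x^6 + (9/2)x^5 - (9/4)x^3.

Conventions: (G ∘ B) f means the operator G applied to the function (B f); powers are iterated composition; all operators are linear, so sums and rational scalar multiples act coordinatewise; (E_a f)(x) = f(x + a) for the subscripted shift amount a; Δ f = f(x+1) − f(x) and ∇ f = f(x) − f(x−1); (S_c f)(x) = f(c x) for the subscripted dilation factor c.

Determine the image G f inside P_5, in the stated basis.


∇ f = (15/2)x^5 + (15/4)x^4 - 20x^3 + (39/2)x^2 - (33/4)x + 1
S_{-3/2} ∇ f = -(3645/64)x^5 + (1215/64)x^4 + (135/2)x^3 + (351/8)x^2 + (99/8)x + 1
E_{2} S_{-3/2} ∇ f = -(3645/64)x^5 - (35235/64)x^4 - (8235/4)x^3 - (14607/4)x^2 - (23607/8)x - 1555/2

the result is g(x) = -(3645/64)x^5 - (35235/64)x^4 - (8235/4)x^3 - (14607/4)x^2 - (23607/8)x - 1555/2


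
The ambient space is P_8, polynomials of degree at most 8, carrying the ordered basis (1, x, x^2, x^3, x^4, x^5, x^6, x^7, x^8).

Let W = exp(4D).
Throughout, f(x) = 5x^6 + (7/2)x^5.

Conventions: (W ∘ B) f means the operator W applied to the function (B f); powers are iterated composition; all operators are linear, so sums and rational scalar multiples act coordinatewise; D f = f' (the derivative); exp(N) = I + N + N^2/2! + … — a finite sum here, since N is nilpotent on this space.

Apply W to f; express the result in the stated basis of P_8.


the image equals g(x) = 5x^6 + (247/2)x^5 + 1270x^4 + 6960x^3 + 21440x^2 + 35200x + 24064

order-1 term: 120x^5 + 70x^4
order-2 term: 1200x^4 + 560x^3
order-3 term: 6400x^3 + 2240x^2
order-4 term: 19200x^2 + 4480x
order-5 term: 30720x + 3584
order-6 term: 20480
the series for exp(4D) f terminates at order 6
exp(4D) f = 5x^6 + (247/2)x^5 + 1270x^4 + 6960x^3 + 21440x^2 + 35200x + 24064


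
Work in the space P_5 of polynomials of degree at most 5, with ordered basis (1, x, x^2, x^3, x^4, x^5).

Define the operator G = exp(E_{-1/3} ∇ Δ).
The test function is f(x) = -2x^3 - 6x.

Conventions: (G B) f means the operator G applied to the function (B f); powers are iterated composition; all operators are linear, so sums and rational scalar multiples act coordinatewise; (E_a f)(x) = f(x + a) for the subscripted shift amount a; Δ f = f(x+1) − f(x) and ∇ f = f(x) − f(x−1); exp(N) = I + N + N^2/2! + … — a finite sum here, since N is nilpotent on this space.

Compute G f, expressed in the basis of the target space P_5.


order-1 term: -12x + 4
the series for exp(E_{-1/3} ∇ Δ) f terminates at order 1
exp(E_{-1/3} ∇ Δ) f = -2x^3 - 18x + 4

the result is g(x) = -2x^3 - 18x + 4


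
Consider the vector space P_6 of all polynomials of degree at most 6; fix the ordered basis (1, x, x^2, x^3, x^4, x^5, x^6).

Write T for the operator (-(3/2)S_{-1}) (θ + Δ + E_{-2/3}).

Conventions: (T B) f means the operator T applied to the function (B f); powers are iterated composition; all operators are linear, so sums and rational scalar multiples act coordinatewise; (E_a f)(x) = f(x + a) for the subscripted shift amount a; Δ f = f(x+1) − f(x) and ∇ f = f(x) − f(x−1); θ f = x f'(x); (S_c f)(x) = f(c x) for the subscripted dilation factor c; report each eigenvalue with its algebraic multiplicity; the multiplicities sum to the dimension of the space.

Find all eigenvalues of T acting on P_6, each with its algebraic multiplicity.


λ = -21/2 (multiplicity 1), λ = -15/2 (multiplicity 1), λ = -9/2 (multiplicity 1), λ = -3/2 (multiplicity 1), λ = 3 (multiplicity 1), λ = 6 (multiplicity 1), λ = 9 (multiplicity 1)

image of 1: -3/2
image of x: 3x - 1/2
image of x^2: -(9/2)x^2 + x - 13/6
image of x^3: 6x^3 - (3/2)x^2 + (13/2)x - 19/18
image of x^4: -(15/2)x^4 + 2x^3 - 13x^2 + (38/9)x - 97/54
image of x^5: 9x^5 - (5/2)x^4 + (65/3)x^3 - (95/9)x^2 + (485/54)x - 211/162
image of x^6: -(21/2)x^6 + 3x^5 - (65/2)x^4 + (190/9)x^3 - (485/18)x^2 + (211/27)x - 793/486
the matrix is upper triangular; its diagonal is (-3/2, 3, -9/2, 6, -15/2, 9, -21/2)
for a triangular matrix the eigenvalues are the diagonal entries, with algebraic multiplicity their repetition count
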